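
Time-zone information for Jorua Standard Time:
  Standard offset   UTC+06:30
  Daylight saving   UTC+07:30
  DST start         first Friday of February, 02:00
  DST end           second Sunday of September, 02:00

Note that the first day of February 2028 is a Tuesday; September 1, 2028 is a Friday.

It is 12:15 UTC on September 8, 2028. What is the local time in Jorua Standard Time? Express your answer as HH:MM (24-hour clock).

1 February 2028 is a Tuesday, so the first Friday is February 4.
1 September 2028 is a Friday, so the first Sunday is September 3 and the second is September 10.
At the standard offset (UTC+06:30), 12:15 UTC + 6h30m = 18:45 Jorua Standard Time standard time.
The standard-time date in Jorua Standard Time, September 8, 2028, falls between 4 February and 10 September, so daylight saving is in effect and Jorua Standard Time is at UTC+07:30.
12:15 UTC + 7h30m = 19:45 local.

19:45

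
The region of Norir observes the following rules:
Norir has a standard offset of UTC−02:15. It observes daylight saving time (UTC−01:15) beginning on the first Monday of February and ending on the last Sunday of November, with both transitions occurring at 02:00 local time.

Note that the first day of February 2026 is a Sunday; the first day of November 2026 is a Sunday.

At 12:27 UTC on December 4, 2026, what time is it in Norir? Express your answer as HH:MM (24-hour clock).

10:12

1 February 2026 is a Sunday, so the first Monday is February 2.
1 November 2026 is a Sunday, so Sundays fall on 1, 8, 15, 22, 29; the last is November 29.
At the standard offset (UTC−02:15), 12:27 UTC − 2h15m = 10:12 Norir standard time.
The standard-time date in Norir, December 4, 2026, is outside the daylight-saving period (2 February – 29 November), so Norir is on standard time, UTC−02:15.
12:27 UTC − 2h15m = 10:12 local.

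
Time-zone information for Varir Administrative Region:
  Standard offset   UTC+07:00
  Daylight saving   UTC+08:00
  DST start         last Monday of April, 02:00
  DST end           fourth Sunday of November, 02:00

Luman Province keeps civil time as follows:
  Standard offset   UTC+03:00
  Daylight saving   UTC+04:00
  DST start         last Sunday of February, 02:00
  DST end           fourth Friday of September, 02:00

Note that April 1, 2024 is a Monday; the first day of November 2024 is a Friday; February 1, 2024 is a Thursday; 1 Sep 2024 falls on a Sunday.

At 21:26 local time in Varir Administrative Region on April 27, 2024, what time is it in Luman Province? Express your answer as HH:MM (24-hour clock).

18:26

1 April 2024 is a Monday, so Mondays fall on 1, 8, 15, 22, 29; the last is April 29.
1 November 2024 is a Friday, so the first Sunday is November 3 and the fourth is November 24.
Daylight saving runs 29 April – 24 November; April 27, 2024 is outside that window, so Varir Administrative Region is on standard time at UTC+07:00.
21:26 Varir Administrative Region − 7h = 14:26 UTC.
1 February 2024 is a Thursday, so Sundays fall on 4, 11, 18, 25; the last is February 25.
1 September 2024 is a Sunday, so the first Friday is September 6 and the fourth is September 27.
At the standard offset (UTC+03:00), 14:26 UTC + 3h = 17:26 Luman Province standard time.
Daylight saving runs 25 February – 27 September; the standard-time date in Luman Province, April 27, 2024, is inside that window, so Luman Province is at UTC+04:00.
14:26 UTC + 4h = 18:26 Luman Province.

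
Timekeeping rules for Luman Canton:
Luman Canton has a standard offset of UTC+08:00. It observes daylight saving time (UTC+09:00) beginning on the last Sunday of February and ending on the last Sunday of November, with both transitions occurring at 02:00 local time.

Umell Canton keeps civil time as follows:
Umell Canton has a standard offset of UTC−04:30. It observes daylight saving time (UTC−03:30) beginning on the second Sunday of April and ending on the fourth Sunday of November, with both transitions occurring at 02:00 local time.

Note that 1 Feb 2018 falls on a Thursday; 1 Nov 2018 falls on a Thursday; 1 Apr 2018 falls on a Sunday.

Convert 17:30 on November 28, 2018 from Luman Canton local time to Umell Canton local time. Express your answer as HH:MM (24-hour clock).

05:00

1 February 2018 is a Thursday, so Sundays fall on 4, 11, 18, 25; the last is February 25.
1 November 2018 is a Thursday, so Sundays fall on 4, 11, 18, 25; the last is November 25.
Daylight saving runs 25 February – 25 November; November 28, 2018 is outside that window, so Luman Canton is on standard time at UTC+08:00.
17:30 Luman Canton − 8h = 09:30 UTC.
1 April 2018 is a Sunday, so the first Sunday is April 1 and the second is April 8.
1 November 2018 is a Thursday, so the first Sunday is November 4 and the fourth is November 25.
At the standard offset (UTC−04:30), 09:30 UTC − 4h30m = 05:00 Umell Canton standard time.
The standard-time date in Umell Canton, November 28, 2018, is outside the daylight-saving period (8 April – 25 November), so Umell Canton is on standard time, UTC−04:30.
09:30 UTC − 4h30m = 05:00 Umell Canton.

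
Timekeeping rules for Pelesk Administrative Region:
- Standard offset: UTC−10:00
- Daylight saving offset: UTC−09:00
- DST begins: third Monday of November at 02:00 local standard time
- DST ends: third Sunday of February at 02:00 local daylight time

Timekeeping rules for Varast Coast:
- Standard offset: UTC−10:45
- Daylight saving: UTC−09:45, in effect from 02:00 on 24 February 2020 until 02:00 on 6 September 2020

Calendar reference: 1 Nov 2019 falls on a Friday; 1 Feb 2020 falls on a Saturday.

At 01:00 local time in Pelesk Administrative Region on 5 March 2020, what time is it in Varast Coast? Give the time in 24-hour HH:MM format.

01:15

1 November 2019 is a Friday, so the first Monday is November 4 and the third is November 18.
1 February 2020 is a Saturday, so the first Sunday is February 2 and the third is February 16.
5 March 2020 does not fall between 18 November 2019 and 16 February 2020, so daylight saving is not in effect and Pelesk Administrative Region is at UTC−10:00.
01:00 Pelesk Administrative Region + 10h = 11:00 UTC.
At the standard offset (UTC−10:45), 11:00 UTC − 10h45m = 00:15 Varast Coast standard time.
The standard-time date in Varast Coast, 5 March 2020, falls between 24 February and 6 September, so daylight saving is in effect and Varast Coast is at UTC−09:45.
11:00 UTC − 9h45m = 01:15 Varast Coast.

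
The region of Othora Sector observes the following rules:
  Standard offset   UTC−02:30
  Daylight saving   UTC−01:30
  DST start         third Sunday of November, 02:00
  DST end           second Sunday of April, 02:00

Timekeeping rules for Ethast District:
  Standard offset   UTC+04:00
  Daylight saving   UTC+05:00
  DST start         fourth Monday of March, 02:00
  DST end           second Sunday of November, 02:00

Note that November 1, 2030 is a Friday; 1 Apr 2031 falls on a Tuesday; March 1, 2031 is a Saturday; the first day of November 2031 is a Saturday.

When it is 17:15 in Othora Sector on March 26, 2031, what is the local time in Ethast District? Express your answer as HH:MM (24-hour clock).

1 November 2030 is a Friday, so the first Sunday is November 3 and the third is November 17.
1 April 2031 is a Tuesday, so the first Sunday is April 6 and the second is April 13.
March 26, 2031 lies within the daylight-saving period (17 November 2030 – 13 April 2031), so Othora Sector is on daylight time, UTC−01:30.
17:15 Othora Sector + 1h30m = 18:45 UTC.
1 March 2031 is a Saturday, so the first Monday is March 3 and the fourth is March 24.
1 November 2031 is a Saturday, so the first Sunday is November 2 and the second is November 9.
At the standard offset (UTC+04:00), 18:45 UTC + 4h = 22:45 Ethast District standard time.
Daylight saving runs 24 March – 9 November; the standard-time date in Ethast District, March 26, 2031, is inside that window, so Ethast District is at UTC+05:00.
18:45 UTC + 5h = 23:45 Ethast District.

23:45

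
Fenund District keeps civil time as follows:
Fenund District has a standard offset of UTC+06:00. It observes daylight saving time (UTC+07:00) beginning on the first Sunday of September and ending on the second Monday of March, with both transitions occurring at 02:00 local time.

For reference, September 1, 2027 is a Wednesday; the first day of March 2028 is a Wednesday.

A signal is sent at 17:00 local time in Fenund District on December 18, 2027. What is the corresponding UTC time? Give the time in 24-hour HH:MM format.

1 September 2027 is a Wednesday, so the first Sunday is September 5.
1 March 2028 is a Wednesday, so the first Monday is March 6 and the second is March 13.
December 18, 2027 falls between 5 September 2027 and 13 March 2028, so daylight saving is in effect and Fenund District is at UTC+07:00.
17:00 local − 7h = 10:00 UTC.

10:00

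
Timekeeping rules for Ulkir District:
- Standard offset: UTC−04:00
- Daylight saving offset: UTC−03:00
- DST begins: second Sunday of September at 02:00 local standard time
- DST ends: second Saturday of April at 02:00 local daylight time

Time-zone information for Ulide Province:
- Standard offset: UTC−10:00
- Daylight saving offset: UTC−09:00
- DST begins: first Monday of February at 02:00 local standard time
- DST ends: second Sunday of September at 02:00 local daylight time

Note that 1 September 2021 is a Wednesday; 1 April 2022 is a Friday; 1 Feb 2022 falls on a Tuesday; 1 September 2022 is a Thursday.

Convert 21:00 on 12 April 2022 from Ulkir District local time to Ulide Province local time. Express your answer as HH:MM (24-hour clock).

16:00

1 September 2021 is a Wednesday, so the first Sunday is September 5 and the second is September 12.
1 April 2022 is a Friday, so the first Saturday is April 2 and the second is April 9.
12 April 2022 is outside the daylight-saving period (12 September 2021 – 9 April 2022), so Ulkir District is on standard time, UTC−04:00.
21:00 Ulkir District + 4h = 01:00 UTC (rolling into the next day, 13 April 2022).
1 February 2022 is a Tuesday, so the first Monday is February 7.
1 September 2022 is a Thursday, so the first Sunday is September 4 and the second is September 11.
At the standard offset (UTC−10:00), 01:00 UTC − 10h = 15:00 Ulide Province standard time (rolling into the previous day, 12 April 2022).
Daylight saving runs 7 February – 11 September; the standard-time date in Ulide Province, 12 April 2022, is inside that window, so Ulide Province is at UTC−09:00.
01:00 UTC − 9h = 16:00 Ulide Province (rolling into the previous day, 12 April 2022).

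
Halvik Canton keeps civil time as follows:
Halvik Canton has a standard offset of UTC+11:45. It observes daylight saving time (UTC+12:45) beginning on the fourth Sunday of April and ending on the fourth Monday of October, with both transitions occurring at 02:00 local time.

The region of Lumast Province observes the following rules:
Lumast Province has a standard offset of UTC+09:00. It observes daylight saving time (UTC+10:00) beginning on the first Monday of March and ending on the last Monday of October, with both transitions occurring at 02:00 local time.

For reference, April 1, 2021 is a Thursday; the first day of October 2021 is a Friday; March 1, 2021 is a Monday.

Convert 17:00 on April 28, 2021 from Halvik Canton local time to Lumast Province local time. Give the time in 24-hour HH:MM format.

1 April 2021 is a Thursday, so the first Sunday is April 4 and the fourth is April 25.
1 October 2021 is a Friday, so the first Monday is October 4 and the fourth is October 25.
April 28, 2021 lies within the daylight-saving period (25 April – 25 October), so Halvik Canton is on daylight time, UTC+12:45.
17:00 Halvik Canton − 12h45m = 04:15 UTC.
1 March 2021 is a Monday, so the first Monday is March 1.
1 October 2021 is a Friday, so Mondays fall on 4, 11, 18, 25; the last is October 25.
At the standard offset (UTC+09:00), 04:15 UTC + 9h = 13:15 Lumast Province standard time.
Daylight saving runs 1 March – 25 October; the standard-time date in Lumast Province, April 28, 2021, is inside that window, so Lumast Province is at UTC+10:00.
04:15 UTC + 10h = 14:15 Lumast Province.

14:15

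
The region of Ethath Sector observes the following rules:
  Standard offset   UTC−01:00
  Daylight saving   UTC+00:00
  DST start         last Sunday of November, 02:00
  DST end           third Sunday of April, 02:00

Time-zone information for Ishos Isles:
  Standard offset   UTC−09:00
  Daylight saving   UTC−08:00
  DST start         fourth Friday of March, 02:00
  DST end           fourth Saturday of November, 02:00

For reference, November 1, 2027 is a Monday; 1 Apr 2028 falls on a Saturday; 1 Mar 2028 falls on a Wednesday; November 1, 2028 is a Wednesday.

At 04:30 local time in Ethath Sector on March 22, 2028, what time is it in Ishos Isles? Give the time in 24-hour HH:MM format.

19:30

1 November 2027 is a Monday, so Sundays fall on 7, 14, 21, 28; the last is November 28.
1 April 2028 is a Saturday, so the first Sunday is April 2 and the third is April 16.
March 22, 2028 lies within the daylight-saving period (28 November 2027 – 16 April 2028), so Ethath Sector is on daylight time, UTC+00:00.
04:30 Ethath Sector − 0h = 04:30 UTC.
1 March 2028 is a Wednesday, so the first Friday is March 3 and the fourth is March 24.
1 November 2028 is a Wednesday, so the first Saturday is November 4 and the fourth is November 25.
At the standard offset (UTC−09:00), 04:30 UTC − 9h = 19:30 Ishos Isles standard time (rolling into the previous day, 21 March 2028).
The standard-time date in Ishos Isles, March 21, 2028, is outside the daylight-saving period (24 March – 25 November), so Ishos Isles is on standard time, UTC−09:00.
04:30 UTC − 9h = 19:30 Ishos Isles (rolling into the previous day, 21 March 2028).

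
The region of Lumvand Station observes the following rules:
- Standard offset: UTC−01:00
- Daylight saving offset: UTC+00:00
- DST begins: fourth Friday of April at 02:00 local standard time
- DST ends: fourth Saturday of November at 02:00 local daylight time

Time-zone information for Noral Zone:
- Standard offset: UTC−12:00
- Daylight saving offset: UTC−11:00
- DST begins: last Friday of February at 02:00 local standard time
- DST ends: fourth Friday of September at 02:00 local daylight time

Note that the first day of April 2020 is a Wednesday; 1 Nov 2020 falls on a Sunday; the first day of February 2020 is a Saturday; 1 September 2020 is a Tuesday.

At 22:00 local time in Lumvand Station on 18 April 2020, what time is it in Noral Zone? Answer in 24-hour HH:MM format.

1 April 2020 is a Wednesday, so the first Friday is April 3 and the fourth is April 24.
1 November 2020 is a Sunday, so the first Saturday is November 7 and the fourth is November 28.
18 April 2020 is outside the daylight-saving period (24 April – 28 November), so Lumvand Station is on standard time, UTC−01:00.
22:00 Lumvand Station + 1h = 23:00 UTC.
1 February 2020 is a Saturday, so Fridays fall on 7, 14, 21, 28; the last is February 28.
1 September 2020 is a Tuesday, so the first Friday is September 4 and the fourth is September 25.
At the standard offset (UTC−12:00), 23:00 UTC − 12h = 11:00 Noral Zone standard time.
Daylight saving runs 28 February – 25 September; the standard-time date in Noral Zone, 18 April 2020, is inside that window, so Noral Zone is at UTC−11:00.
23:00 UTC − 11h = 12:00 Noral Zone.

12:00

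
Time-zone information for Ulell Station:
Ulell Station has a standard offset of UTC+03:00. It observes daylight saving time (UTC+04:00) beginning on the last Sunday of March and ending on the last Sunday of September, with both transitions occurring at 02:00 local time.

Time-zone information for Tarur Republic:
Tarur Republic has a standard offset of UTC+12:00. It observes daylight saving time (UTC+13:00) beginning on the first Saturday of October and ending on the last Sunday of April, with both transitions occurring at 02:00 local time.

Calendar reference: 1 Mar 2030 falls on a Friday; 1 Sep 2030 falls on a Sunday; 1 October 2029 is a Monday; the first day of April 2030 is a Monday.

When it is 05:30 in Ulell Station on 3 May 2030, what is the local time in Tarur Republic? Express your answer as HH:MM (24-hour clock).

1 March 2030 is a Friday, so Sundays fall on 3, 10, 17, 24, 31; the last is March 31.
1 September 2030 is a Sunday, so Sundays fall on 1, 8, 15, 22, 29; the last is September 29.
3 May 2030 falls between 31 March and 29 September, so daylight saving is in effect and Ulell Station is at UTC+04:00.
05:30 Ulell Station − 4h = 01:30 UTC.
1 October 2029 is a Monday, so the first Saturday is October 6.
1 April 2030 is a Monday, so Sundays fall on 7, 14, 21, 28; the last is April 28.
At the standard offset (UTC+12:00), 01:30 UTC + 12h = 13:30 Tarur Republic standard time.
The standard-time date in Tarur Republic, 3 May 2030, is outside the daylight-saving period (6 October 2029 – 28 April 2030), so Tarur Republic is on standard time, UTC+12:00.
01:30 UTC + 12h = 13:30 Tarur Republic.

13:30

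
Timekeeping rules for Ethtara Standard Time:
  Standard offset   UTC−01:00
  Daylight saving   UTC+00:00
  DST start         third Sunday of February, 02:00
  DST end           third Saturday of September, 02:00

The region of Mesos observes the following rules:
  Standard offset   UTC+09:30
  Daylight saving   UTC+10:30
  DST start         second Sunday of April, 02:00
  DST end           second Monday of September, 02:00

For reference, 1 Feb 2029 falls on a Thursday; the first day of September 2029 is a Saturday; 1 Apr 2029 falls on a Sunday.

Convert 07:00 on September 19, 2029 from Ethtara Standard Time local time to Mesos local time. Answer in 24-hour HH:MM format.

1 February 2029 is a Thursday, so the first Sunday is February 4 and the third is February 18.
1 September 2029 is a Saturday, so the first Saturday is September 1 and the third is September 15.
September 19, 2029 is outside the daylight-saving period (18 February – 15 September), so Ethtara Standard Time is on standard time, UTC−01:00.
07:00 Ethtara Standard Time + 1h = 08:00 UTC.
1 April 2029 is a Sunday, so the first Sunday is April 1 and the second is April 8.
1 September 2029 is a Saturday, so the first Monday is September 3 and the second is September 10.
At the standard offset (UTC+09:30), 08:00 UTC + 9h30m = 17:30 Mesos standard time.
The standard-time date in Mesos, September 19, 2029, does not fall between 8 April and 10 September, so daylight saving is not in effect and Mesos is at UTC+09:30.
08:00 UTC + 9h30m = 17:30 Mesos.

17:30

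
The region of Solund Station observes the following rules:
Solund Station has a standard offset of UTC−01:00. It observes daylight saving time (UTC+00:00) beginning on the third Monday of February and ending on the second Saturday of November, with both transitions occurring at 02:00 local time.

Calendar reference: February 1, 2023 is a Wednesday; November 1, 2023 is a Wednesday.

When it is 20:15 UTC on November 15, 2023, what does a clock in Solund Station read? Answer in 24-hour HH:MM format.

19:15

1 February 2023 is a Wednesday, so the first Monday is February 6 and the third is February 20.
1 November 2023 is a Wednesday, so the first Saturday is November 4 and the second is November 11.
At the standard offset (UTC−01:00), 20:15 UTC − 1h = 19:15 Solund Station standard time.
Daylight saving runs 20 February – 11 November; the standard-time date in Solund Station, November 15, 2023, is outside that window, so Solund Station is on standard time at UTC−01:00.
20:15 UTC − 1h = 19:15 local.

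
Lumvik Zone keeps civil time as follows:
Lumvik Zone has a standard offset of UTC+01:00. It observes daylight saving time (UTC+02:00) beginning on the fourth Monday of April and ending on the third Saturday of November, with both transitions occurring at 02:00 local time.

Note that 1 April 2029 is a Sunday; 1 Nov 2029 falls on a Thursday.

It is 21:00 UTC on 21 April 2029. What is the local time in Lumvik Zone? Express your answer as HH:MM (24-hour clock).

22:00

1 April 2029 is a Sunday, so the first Monday is April 2 and the fourth is April 23.
1 November 2029 is a Thursday, so the first Saturday is November 3 and the third is November 17.
At the standard offset (UTC+01:00), 21:00 UTC + 1h = 22:00 Lumvik Zone standard time.
The standard-time date in Lumvik Zone, 21 April 2029, is outside the daylight-saving period (23 April – 17 November), so Lumvik Zone is on standard time, UTC+01:00.
21:00 UTC + 1h = 22:00 local.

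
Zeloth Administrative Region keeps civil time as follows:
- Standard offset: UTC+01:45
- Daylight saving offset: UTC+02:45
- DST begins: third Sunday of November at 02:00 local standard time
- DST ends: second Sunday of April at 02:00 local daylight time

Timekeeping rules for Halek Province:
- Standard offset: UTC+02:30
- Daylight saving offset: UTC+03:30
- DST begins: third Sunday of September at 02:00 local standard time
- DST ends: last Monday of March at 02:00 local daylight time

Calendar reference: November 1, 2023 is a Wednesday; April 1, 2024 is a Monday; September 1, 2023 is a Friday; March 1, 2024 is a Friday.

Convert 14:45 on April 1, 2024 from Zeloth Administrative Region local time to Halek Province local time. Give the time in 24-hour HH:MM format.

1 November 2023 is a Wednesday, so the first Sunday is November 5 and the third is November 19.
1 April 2024 is a Monday, so the first Sunday is April 7 and the second is April 14.
April 1, 2024 lies within the daylight-saving period (19 November 2023 – 14 April 2024), so Zeloth Administrative Region is on daylight time, UTC+02:45.
14:45 Zeloth Administrative Region − 2h45m = 12:00 UTC.
1 September 2023 is a Friday, so the first Sunday is September 3 and the third is September 17.
1 March 2024 is a Friday, so Mondays fall on 4, 11, 18, 25; the last is March 25.
At the standard offset (UTC+02:30), 12:00 UTC + 2h30m = 14:30 Halek Province standard time.
The standard-time date in Halek Province, April 1, 2024, is outside the daylight-saving period (17 September 2023 – 25 March 2024), so Halek Province is on standard time, UTC+02:30.
12:00 UTC + 2h30m = 14:30 Halek Province.

14:30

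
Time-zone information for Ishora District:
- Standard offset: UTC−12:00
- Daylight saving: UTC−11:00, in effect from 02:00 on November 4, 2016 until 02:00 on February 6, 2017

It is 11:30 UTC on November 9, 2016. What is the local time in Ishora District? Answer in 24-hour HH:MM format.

At the standard offset (UTC−12:00), 11:30 UTC − 12h = 23:30 Ishora District standard time (rolling into the previous day, 8 November 2016).
Daylight saving runs 4 November 2016 – 6 February 2017; the standard-time date in Ishora District, November 8, 2016, is inside that window, so Ishora District is at UTC−11:00.
11:30 UTC − 11h = 00:30 local.

00:30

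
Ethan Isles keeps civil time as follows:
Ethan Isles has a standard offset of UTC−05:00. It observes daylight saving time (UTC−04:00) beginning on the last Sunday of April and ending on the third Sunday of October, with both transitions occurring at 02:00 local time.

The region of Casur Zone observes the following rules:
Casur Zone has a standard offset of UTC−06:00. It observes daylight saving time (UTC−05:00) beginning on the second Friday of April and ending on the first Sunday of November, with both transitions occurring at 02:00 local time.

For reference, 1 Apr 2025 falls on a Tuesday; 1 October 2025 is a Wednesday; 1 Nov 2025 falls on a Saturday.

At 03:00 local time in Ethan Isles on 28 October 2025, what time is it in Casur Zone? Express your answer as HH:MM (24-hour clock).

1 April 2025 is a Tuesday, so Sundays fall on 6, 13, 20, 27; the last is April 27.
1 October 2025 is a Wednesday, so the first Sunday is October 5 and the third is October 19.
28 October 2025 does not fall between 27 April and 19 October, so daylight saving is not in effect and Ethan Isles is at UTC−05:00.
03:00 Ethan Isles + 5h = 08:00 UTC.
1 April 2025 is a Tuesday, so the first Friday is April 4 and the second is April 11.
1 November 2025 is a Saturday, so the first Sunday is November 2.
At the standard offset (UTC−06:00), 08:00 UTC − 6h = 02:00 Casur Zone standard time.
The standard-time date in Casur Zone, 28 October 2025, lies within the daylight-saving period (11 April – 2 November), so Casur Zone is on daylight time, UTC−05:00.
08:00 UTC − 5h = 03:00 Casur Zone.

03:00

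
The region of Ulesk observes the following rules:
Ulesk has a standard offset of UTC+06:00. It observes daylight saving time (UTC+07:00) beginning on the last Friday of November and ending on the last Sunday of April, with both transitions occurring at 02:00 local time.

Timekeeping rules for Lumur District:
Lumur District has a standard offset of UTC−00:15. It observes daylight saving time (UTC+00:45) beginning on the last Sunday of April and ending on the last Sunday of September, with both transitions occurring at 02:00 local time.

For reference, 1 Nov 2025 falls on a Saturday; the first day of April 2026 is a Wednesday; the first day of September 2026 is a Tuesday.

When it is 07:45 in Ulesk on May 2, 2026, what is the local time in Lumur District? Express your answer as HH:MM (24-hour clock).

02:30

1 November 2025 is a Saturday, so Fridays fall on 7, 14, 21, 28; the last is November 28.
1 April 2026 is a Wednesday, so Sundays fall on 5, 12, 19, 26; the last is April 26.
May 2, 2026 is outside the daylight-saving period (28 November 2025 – 26 April 2026), so Ulesk is on standard time, UTC+06:00.
07:45 Ulesk − 6h = 01:45 UTC.
1 April 2026 is a Wednesday, so Sundays fall on 5, 12, 19, 26; the last is April 26.
1 September 2026 is a Tuesday, so Sundays fall on 6, 13, 20, 27; the last is September 27.
At the standard offset (UTC−00:15), 01:45 UTC − 0h15m = 01:30 Lumur District standard time.
The standard-time date in Lumur District, May 2, 2026, lies within the daylight-saving period (26 April – 27 September), so Lumur District is on daylight time, UTC+00:45.
01:45 UTC + 0h45m = 02:30 Lumur District.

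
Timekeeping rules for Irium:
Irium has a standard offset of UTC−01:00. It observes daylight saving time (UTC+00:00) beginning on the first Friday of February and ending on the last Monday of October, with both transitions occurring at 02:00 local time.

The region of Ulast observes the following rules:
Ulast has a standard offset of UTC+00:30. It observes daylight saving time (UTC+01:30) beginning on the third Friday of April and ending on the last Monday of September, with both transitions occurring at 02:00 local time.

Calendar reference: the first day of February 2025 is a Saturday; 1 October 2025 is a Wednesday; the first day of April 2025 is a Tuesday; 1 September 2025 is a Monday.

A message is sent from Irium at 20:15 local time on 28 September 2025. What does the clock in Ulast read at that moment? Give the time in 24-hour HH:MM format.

1 February 2025 is a Saturday, so the first Friday is February 7.
1 October 2025 is a Wednesday, so Mondays fall on 6, 13, 20, 27; the last is October 27.
28 September 2025 falls between 7 February and 27 October, so daylight saving is in effect and Irium is at UTC+00:00.
20:15 Irium − 0h = 20:15 UTC.
1 April 2025 is a Tuesday, so the first Friday is April 4 and the third is April 18.
1 September 2025 is a Monday, so Mondays fall on 1, 8, 15, 22, 29; the last is September 29.
At the standard offset (UTC+00:30), 20:15 UTC + 0h30m = 20:45 Ulast standard time.
Daylight saving runs 18 April – 29 September; the standard-time date in Ulast, 28 September 2025, is inside that window, so Ulast is at UTC+01:30.
20:15 UTC + 1h30m = 21:45 Ulast.

21:45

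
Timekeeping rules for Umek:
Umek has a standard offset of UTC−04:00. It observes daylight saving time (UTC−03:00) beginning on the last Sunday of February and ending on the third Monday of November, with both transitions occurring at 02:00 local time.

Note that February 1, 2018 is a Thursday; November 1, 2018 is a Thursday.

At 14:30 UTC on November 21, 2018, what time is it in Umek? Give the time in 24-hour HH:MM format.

1 February 2018 is a Thursday, so Sundays fall on 4, 11, 18, 25; the last is February 25.
1 November 2018 is a Thursday, so the first Monday is November 5 and the third is November 19.
At the standard offset (UTC−04:00), 14:30 UTC − 4h = 10:30 Umek standard time.
The standard-time date in Umek, November 21, 2018, does not fall between 25 February and 19 November, so daylight saving is not in effect and Umek is at UTC−04:00.
14:30 UTC − 4h = 10:30 local.

10:30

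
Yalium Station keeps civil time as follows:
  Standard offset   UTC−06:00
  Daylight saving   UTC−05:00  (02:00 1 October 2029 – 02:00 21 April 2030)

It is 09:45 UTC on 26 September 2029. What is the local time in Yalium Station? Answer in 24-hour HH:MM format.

At the standard offset (UTC−06:00), 09:45 UTC − 6h = 03:45 Yalium Station standard time.
Daylight saving runs 1 October 2029 – 21 April 2030; the standard-time date in Yalium Station, 26 September 2029, is outside that window, so Yalium Station is on standard time at UTC−06:00.
09:45 UTC − 6h = 03:45 local.

03:45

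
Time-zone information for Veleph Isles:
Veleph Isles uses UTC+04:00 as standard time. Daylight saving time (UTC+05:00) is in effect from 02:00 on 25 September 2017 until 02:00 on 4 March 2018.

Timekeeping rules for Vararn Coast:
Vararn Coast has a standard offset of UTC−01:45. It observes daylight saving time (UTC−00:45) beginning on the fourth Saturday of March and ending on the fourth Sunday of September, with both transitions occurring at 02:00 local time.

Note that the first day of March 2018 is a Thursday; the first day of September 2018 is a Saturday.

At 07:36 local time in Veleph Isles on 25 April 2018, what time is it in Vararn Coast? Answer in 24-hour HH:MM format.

25 April 2018 does not fall between 25 September 2017 and 4 March 2018, so daylight saving is not in effect and Veleph Isles is at UTC+04:00.
07:36 Veleph Isles − 4h = 03:36 UTC.
1 March 2018 is a Thursday, so the first Saturday is March 3 and the fourth is March 24.
1 September 2018 is a Saturday, so the first Sunday is September 2 and the fourth is September 23.
At the standard offset (UTC−01:45), 03:36 UTC − 1h45m = 01:51 Vararn Coast standard time.
Daylight saving runs 24 March – 23 September; the standard-time date in Vararn Coast, 25 April 2018, is inside that window, so Vararn Coast is at UTC−00:45.
03:36 UTC − 0h45m = 02:51 Vararn Coast.

02:51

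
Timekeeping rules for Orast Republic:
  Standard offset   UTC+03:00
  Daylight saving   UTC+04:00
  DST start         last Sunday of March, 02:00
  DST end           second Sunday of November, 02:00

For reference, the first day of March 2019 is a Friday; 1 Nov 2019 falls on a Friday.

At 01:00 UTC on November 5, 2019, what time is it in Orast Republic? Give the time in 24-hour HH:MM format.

1 March 2019 is a Friday, so Sundays fall on 3, 10, 17, 24, 31; the last is March 31.
1 November 2019 is a Friday, so the first Sunday is November 3 and the second is November 10.
At the standard offset (UTC+03:00), 01:00 UTC + 3h = 04:00 Orast Republic standard time.
The standard-time date in Orast Republic, November 5, 2019, falls between 31 March and 10 November, so daylight saving is in effect and Orast Republic is at UTC+04:00.
01:00 UTC + 4h = 05:00 local.

05:00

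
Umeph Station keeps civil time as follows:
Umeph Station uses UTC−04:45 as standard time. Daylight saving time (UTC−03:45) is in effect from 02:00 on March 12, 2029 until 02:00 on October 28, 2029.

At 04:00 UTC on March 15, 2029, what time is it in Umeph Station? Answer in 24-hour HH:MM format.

00:15

At the standard offset (UTC−04:45), 04:00 UTC − 4h45m = 23:15 Umeph Station standard time (rolling into the previous day, 14 March 2029).
Daylight saving runs 12 March – 28 October; the standard-time date in Umeph Station, March 14, 2029, is inside that window, so Umeph Station is at UTC−03:45.
04:00 UTC − 3h45m = 00:15 local.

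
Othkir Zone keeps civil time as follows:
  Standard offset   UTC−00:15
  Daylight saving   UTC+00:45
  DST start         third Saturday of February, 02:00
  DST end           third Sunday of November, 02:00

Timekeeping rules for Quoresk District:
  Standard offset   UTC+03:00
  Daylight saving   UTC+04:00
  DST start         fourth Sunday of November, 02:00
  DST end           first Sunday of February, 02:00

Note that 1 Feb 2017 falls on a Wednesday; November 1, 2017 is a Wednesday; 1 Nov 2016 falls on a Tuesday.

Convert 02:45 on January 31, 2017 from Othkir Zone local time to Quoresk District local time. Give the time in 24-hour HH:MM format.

1 February 2017 is a Wednesday, so the first Saturday is February 4 and the third is February 18.
1 November 2017 is a Wednesday, so the first Sunday is November 5 and the third is November 19.
Daylight saving runs 18 February – 19 November; January 31, 2017 is outside that window, so Othkir Zone is on standard time at UTC−00:15.
02:45 Othkir Zone + 0h15m = 03:00 UTC.
1 November 2016 is a Tuesday, so the first Sunday is November 6 and the fourth is November 27.
1 February 2017 is a Wednesday, so the first Sunday is February 5.
At the standard offset (UTC+03:00), 03:00 UTC + 3h = 06:00 Quoresk District standard time.
The standard-time date in Quoresk District, January 31, 2017, lies within the daylight-saving period (27 November 2016 – 5 February 2017), so Quoresk District is on daylight time, UTC+04:00.
03:00 UTC + 4h = 07:00 Quoresk District.

07:00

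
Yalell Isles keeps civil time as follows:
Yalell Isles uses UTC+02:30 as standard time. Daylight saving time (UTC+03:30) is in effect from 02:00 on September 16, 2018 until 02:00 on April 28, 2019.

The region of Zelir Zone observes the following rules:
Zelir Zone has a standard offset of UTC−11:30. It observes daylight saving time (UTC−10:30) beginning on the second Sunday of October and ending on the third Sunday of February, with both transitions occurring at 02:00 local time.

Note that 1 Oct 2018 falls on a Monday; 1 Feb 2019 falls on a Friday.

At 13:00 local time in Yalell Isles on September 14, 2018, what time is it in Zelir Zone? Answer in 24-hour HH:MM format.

September 14, 2018 does not fall between 16 September 2018 and 28 April 2019, so daylight saving is not in effect and Yalell Isles is at UTC+02:30.
13:00 Yalell Isles − 2h30m = 10:30 UTC.
1 October 2018 is a Monday, so the first Sunday is October 7 and the second is October 14.
1 February 2019 is a Friday, so the first Sunday is February 3 and the third is February 17.
At the standard offset (UTC−11:30), 10:30 UTC − 11h30m = 23:00 Zelir Zone standard time (rolling into the previous day, 13 September 2018).
The standard-time date in Zelir Zone, September 13, 2018, does not fall between 14 October 2018 and 17 February 2019, so daylight saving is not in effect and Zelir Zone is at UTC−11:30.
10:30 UTC − 11h30m = 23:00 Zelir Zone (rolling into the previous day, 13 September 2018).

23:00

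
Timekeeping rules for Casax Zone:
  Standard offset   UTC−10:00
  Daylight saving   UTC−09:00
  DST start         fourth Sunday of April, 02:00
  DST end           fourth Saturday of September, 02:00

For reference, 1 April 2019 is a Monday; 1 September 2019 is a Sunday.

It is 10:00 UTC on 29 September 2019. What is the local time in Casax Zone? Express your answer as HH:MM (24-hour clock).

1 April 2019 is a Monday, so the first Sunday is April 7 and the fourth is April 28.
1 September 2019 is a Sunday, so the first Saturday is September 7 and the fourth is September 28.
At the standard offset (UTC−10:00), 10:00 UTC − 10h = 00:00 Casax Zone standard time.
The standard-time date in Casax Zone, 29 September 2019, is outside the daylight-saving period (28 April – 28 September), so Casax Zone is on standard time, UTC−10:00.
10:00 UTC − 10h = 00:00 local.

00:00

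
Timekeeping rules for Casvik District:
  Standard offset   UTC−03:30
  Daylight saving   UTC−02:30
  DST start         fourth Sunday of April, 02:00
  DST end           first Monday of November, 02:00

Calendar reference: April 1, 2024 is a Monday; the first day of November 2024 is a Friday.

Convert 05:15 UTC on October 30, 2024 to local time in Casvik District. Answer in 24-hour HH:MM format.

02:45

1 April 2024 is a Monday, so the first Sunday is April 7 and the fourth is April 28.
1 November 2024 is a Friday, so the first Monday is November 4.
At the standard offset (UTC−03:30), 05:15 UTC − 3h30m = 01:45 Casvik District standard time.
Daylight saving runs 28 April – 4 November; the standard-time date in Casvik District, October 30, 2024, is inside that window, so Casvik District is at UTC−02:30.
05:15 UTC − 2h30m = 02:45 local.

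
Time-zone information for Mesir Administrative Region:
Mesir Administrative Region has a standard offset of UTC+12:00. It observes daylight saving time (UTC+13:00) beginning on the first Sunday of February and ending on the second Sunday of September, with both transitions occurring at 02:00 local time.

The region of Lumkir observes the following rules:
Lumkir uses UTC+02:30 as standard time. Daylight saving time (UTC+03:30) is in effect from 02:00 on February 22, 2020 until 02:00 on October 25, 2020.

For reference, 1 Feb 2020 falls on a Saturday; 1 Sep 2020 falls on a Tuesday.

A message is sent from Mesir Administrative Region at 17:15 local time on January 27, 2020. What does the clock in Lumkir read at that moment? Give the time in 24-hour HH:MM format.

1 February 2020 is a Saturday, so the first Sunday is February 2.
1 September 2020 is a Tuesday, so the first Sunday is September 6 and the second is September 13.
January 27, 2020 does not fall between 2 February and 13 September, so daylight saving is not in effect and Mesir Administrative Region is at UTC+12:00.
17:15 Mesir Administrative Region − 12h = 05:15 UTC.
At the standard offset (UTC+02:30), 05:15 UTC + 2h30m = 07:45 Lumkir standard time.
The standard-time date in Lumkir, January 27, 2020, does not fall between 22 February and 25 October, so daylight saving is not in effect and Lumkir is at UTC+02:30.
05:15 UTC + 2h30m = 07:45 Lumkir.

07:45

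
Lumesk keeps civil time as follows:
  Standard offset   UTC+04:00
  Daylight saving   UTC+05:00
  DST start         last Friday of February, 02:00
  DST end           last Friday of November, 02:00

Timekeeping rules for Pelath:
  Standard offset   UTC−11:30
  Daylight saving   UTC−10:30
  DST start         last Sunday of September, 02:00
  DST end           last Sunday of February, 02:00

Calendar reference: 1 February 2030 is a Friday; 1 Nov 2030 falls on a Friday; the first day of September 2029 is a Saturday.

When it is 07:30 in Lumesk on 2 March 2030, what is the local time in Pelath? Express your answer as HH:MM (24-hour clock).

15:00

1 February 2030 is a Friday, so Fridays fall on 1, 8, 15, 22; the last is February 22.
1 November 2030 is a Friday, so Fridays fall on 1, 8, 15, 22, 29; the last is November 29.
Daylight saving runs 22 February – 29 November; 2 March 2030 is inside that window, so Lumesk is at UTC+05:00.
07:30 Lumesk − 5h = 02:30 UTC.
1 September 2029 is a Saturday, so Sundays fall on 2, 9, 16, 23, 30; the last is September 30.
1 February 2030 is a Friday, so Sundays fall on 3, 10, 17, 24; the last is February 24.
At the standard offset (UTC−11:30), 02:30 UTC − 11h30m = 15:00 Pelath standard time (rolling into the previous day, 1 March 2030).
The standard-time date in Pelath, 1 March 2030, does not fall between 30 September 2029 and 24 February 2030, so daylight saving is not in effect and Pelath is at UTC−11:30.
02:30 UTC − 11h30m = 15:00 Pelath (rolling into the previous day, 1 March 2030).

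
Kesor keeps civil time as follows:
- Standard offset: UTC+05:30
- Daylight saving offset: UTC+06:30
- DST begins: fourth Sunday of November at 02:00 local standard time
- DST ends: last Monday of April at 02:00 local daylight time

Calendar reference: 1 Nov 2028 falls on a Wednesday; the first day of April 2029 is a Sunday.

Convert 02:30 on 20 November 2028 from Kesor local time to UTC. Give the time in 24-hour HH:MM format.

1 November 2028 is a Wednesday, so the first Sunday is November 5 and the fourth is November 26.
1 April 2029 is a Sunday, so Mondays fall on 2, 9, 16, 23, 30; the last is April 30.
Daylight saving runs 26 November 2028 – 30 April 2029; 20 November 2028 is outside that window, so Kesor is on standard time at UTC+05:30.
02:30 local − 5h30m = 21:00 UTC (rolling into the previous day, 19 November 2028).

21:00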